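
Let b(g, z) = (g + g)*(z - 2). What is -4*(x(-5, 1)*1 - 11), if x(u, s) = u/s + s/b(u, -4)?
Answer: 959/15 ≈ 63.933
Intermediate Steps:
b(g, z) = 2*g*(-2 + z) (b(g, z) = (2*g)*(-2 + z) = 2*g*(-2 + z))
x(u, s) = u/s - s/(12*u) (x(u, s) = u/s + s/((2*u*(-2 - 4))) = u/s + s/((2*u*(-6))) = u/s + s/((-12*u)) = u/s + s*(-1/(12*u)) = u/s - s/(12*u))
-4*(x(-5, 1)*1 - 11) = -4*((-5/1 - 1/12*1/(-5))*1 - 11) = -4*((-5*1 - 1/12*1*(-⅕))*1 - 11) = -4*((-5 + 1/60)*1 - 11) = -4*(-299/60*1 - 11) = -4*(-299/60 - 11) = -4*(-959/60) = 959/15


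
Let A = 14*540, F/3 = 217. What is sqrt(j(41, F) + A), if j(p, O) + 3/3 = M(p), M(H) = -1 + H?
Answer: sqrt(7599) ≈ 87.172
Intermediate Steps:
F = 651 (F = 3*217 = 651)
j(p, O) = -2 + p (j(p, O) = -1 + (-1 + p) = -2 + p)
A = 7560
sqrt(j(41, F) + A) = sqrt((-2 + 41) + 7560) = sqrt(39 + 7560) = sqrt(7599)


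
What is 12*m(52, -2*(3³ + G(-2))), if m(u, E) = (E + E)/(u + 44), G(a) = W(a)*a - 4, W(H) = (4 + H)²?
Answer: -15/2 ≈ -7.5000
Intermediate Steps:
G(a) = -4 + a*(4 + a)² (G(a) = (4 + a)²*a - 4 = a*(4 + a)² - 4 = -4 + a*(4 + a)²)
m(u, E) = 2*E/(44 + u) (m(u, E) = (2*E)/(44 + u) = 2*E/(44 + u))
12*m(52, -2*(3³ + G(-2))) = 12*(2*(-2*(3³ + (-4 - 2*(4 - 2)²)))/(44 + 52)) = 12*(2*(-2*(27 + (-4 - 2*2²)))/96) = 12*(2*(-2*(27 + (-4 - 2*4)))*(1/96)) = 12*(2*(-2*(27 + (-4 - 8)))*(1/96)) = 12*(2*(-2*(27 - 12))*(1/96)) = 12*(2*(-2*15)*(1/96)) = 12*(2*(-30)*(1/96)) = 12*(-5/8) = -15/2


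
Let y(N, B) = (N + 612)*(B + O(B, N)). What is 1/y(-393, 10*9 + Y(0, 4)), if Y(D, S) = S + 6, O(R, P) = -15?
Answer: 1/18615 ≈ 5.3720e-5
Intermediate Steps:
Y(D, S) = 6 + S
y(N, B) = (-15 + B)*(612 + N) (y(N, B) = (N + 612)*(B - 15) = (612 + N)*(-15 + B) = (-15 + B)*(612 + N))
1/y(-393, 10*9 + Y(0, 4)) = 1/(-9180 - 15*(-393) + 612*(10*9 + (6 + 4)) + (10*9 + (6 + 4))*(-393)) = 1/(-9180 + 5895 + 612*(90 + 10) + (90 + 10)*(-393)) = 1/(-9180 + 5895 + 612*100 + 100*(-393)) = 1/(-9180 + 5895 + 61200 - 39300) = 1/18615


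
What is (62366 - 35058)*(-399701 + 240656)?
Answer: -4343200860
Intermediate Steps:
(62366 - 35058)*(-399701 + 240656) = 27308*(-159045) = -4343200860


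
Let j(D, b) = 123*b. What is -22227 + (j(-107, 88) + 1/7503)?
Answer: -85556708/7503 ≈ -11403.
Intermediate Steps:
-22227 + (j(-107, 88) + 1/7503) = -22227 + (123*88 + 1/7503) = -22227 + (10824 + 1/7503) = -22227 + 81212473/7503 = -85556708/7503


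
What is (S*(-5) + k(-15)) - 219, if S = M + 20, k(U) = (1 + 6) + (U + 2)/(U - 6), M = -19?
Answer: -4544/21 ≈ -216.38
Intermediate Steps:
k(U) = 7 + (2 + U)/(-6 + U)
S = 1 (S = -19 + 20 = 1)
(S*(-5) + k(-15)) - 219 = (1*(-5) + 8*(-5 - 15)/(-6 - 15)) - 219 = (-5 + 8*(-20)/(-21)) - 219 = (-5 + 8*(-1/21)*(-20)) - 219 = (-5 + 160/21) - 219 = 55/21 - 219 = -4544/21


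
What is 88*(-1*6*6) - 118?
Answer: -3286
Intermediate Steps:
88*(-1*6*6) - 118 = 88*(-6*6) - 118 = 88*(-36) - 118 = -3168 - 118 = -3286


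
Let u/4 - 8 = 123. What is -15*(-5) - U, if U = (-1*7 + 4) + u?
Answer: -446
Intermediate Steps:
u = 524 (u = 32 + 4*123 = 32 + 492 = 524)
U = 521 (U = (-1*7 + 4) + 524 = (-7 + 4) + 524 = -3 + 524 = 521)
-15*(-5) - U = -15*(-5) - 1*521 = 75 - 521 = -446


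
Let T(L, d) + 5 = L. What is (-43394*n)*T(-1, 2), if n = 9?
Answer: 2343276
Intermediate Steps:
T(L, d) = -5 + L
(-43394*n)*T(-1, 2) = (-43394*9)*(-5 - 1) = -390546*(-6) = 2343276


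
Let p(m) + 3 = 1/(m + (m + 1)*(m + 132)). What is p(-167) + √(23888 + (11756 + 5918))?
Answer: -16928/5643 + 3*√4618 ≈ 200.87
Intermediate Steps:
p(m) = -3 + 1/(m + (1 + m)*(132 + m)) (p(m) = -3 + 1/(m + (m + 1)*(m + 132)) = -3 + 1/(m + (1 + m)*(132 + m)))
p(-167) + √(23888 + (11756 + 5918)) = (-395 - 402*(-167) - 3*(-167)²)/(132 + (-167)² + 134*(-167)) + √(23888 + (11756 + 5918)) = (-395 + 67134 - 3*27889)/(132 + 27889 - 22378) + √(23888 + 17674) = (-395 + 67134 - 83667)/5643 + √41562 = (1/5643)*(-16928) + 3*√4618 = -16928/5643 + 3*√4618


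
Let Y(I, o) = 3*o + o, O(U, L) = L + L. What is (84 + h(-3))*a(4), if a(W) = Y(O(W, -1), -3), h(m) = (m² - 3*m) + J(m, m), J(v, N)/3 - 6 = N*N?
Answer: -1764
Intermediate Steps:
O(U, L) = 2*L
J(v, N) = 18 + 3*N² (J(v, N) = 18 + 3*(N*N) = 18 + 3*N²)
Y(I, o) = 4*o
h(m) = 18 - 3*m + 4*m² (h(m) = (m² - 3*m) + (18 + 3*m²) = 18 - 3*m + 4*m²)
a(W) = -12 (a(W) = 4*(-3) = -12)
(84 + h(-3))*a(4) = (84 + (18 - 3*(-3) + 4*(-3)²))*(-12) = (84 + (18 + 9 + 4*9))*(-12) = (84 + (18 + 9 + 36))*(-12) = (84 + 63)*(-12) = 147*(-12) = -1764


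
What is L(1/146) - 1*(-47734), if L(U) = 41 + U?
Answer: 6975151/146 ≈ 47775.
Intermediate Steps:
L(1/146) - 1*(-47734) = (41 + 1/146) - 1*(-47734) = (41 + 1/146) + 47734 = 5987/146 + 47734 = 6975151/146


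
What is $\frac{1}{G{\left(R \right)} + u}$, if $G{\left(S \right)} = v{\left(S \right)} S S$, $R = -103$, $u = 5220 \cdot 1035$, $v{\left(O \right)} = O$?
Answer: $\frac{1}{4309973} \approx 2.3202 \cdot 10^{-7}$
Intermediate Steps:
$u = 5402700$
$G{\left(S \right)} = S^{3}$ ($G{\left(S \right)} = S S S = S^{2} S = S^{3}$)
$\frac{1}{G{\left(R \right)} + u} = \frac{1}{\left(-103\right)^{3} + 5402700} = \frac{1}{-1092727 + 5402700} = \frac{1}{4309973}$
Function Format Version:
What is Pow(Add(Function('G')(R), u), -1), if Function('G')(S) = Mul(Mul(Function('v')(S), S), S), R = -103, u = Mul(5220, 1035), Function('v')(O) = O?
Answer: Rational(1, 4309973) ≈ 2.3202e-7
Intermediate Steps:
u = 5402700
Function('G')(S) = Pow(S, 3) (Function('G')(S) = Mul(Mul(S, S), S) = Mul(Pow(S, 2), S) = Pow(S, 3))
Pow(Add(Function('G')(R), u), -1) = Pow(Add(Pow(-103, 3), 5402700), -1) = Pow(Add(-1092727, 5402700), -1) = Pow(4309973, -1) = Rational(1, 4309973)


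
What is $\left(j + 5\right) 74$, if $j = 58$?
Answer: $4662$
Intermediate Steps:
$\left(j + 5\right) 74 = \left(58 + 5\right) 74 = 63 \cdot 74 = 4662$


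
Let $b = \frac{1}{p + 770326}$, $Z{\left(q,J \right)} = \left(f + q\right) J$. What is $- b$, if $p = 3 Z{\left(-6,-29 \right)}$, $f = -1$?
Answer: $- \frac{1}{770935} \approx -1.2971 \cdot 10^{-6}$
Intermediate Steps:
$Z{\left(q,J \right)} = J \left(-1 + q\right)$ ($Z{\left(q,J \right)} = \left(-1 + q\right) J = J \left(-1 + q\right)$)
$p = 609$ ($p = 3 \left(- 29 \left(-1 - 6\right)\right) = 3 \left(\left(-29\right) \left(-7\right)\right) = 3 \cdot 203 = 609$)
$b = \frac{1}{770935}$ ($b = \frac{1}{609 + 770326} = \frac{1}{770935} \approx 1.2971 \cdot 10^{-6}$)
$- b = \left(-1\right) \frac{1}{770935} = - \frac{1}{770935}$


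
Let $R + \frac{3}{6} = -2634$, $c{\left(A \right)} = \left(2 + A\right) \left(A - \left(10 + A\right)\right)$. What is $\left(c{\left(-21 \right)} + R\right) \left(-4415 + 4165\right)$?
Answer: $611125$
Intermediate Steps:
$c{\left(A \right)} = -20 - 10 A$ ($c{\left(A \right)} = \left(2 + A\right) \left(-10\right) = -20 - 10 A$)
$R = - \frac{5269}{2}$ ($R = - \frac{1}{2} - 2634 = - \frac{5269}{2} \approx -2634.5$)
$\left(c{\left(-21 \right)} + R\right) \left(-4415 + 4165\right) = \left(\left(-20 - -210\right) - \frac{5269}{2}\right) \left(-4415 + 4165\right) = \left(\left(-20 + 210\right) - \frac{5269}{2}\right) \left(-250\right) = \left(190 - \frac{5269}{2}\right) \left(-250\right) = \left(- \frac{4889}{2}\right) \left(-250\right) = 611125$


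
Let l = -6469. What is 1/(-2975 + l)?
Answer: -1/9444 ≈ -0.00010589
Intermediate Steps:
1/(-2975 + l) = 1/(-2975 - 6469) = 1/(-9444) = -1/9444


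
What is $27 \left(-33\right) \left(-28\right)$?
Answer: $24948$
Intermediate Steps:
$27 \left(-33\right) \left(-28\right) = \left(-891\right) \left(-28\right) = 24948$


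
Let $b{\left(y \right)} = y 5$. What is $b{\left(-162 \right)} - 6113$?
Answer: $-6923$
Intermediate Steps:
$b{\left(y \right)} = 5 y$
$b{\left(-162 \right)} - 6113 = 5 \left(-162\right) - 6113 = -810 - 6113 = -6923$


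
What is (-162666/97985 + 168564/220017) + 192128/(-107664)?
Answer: -129519263172346/48355414366035 ≈ -2.6785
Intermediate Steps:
(-162666/97985 + 168564/220017) + 192128/(-107664) = (-162666*1/97985 + 168564*(1/220017)) + 192128*(-1/107664) = (-162666/97985 + 56188/73339) - 12008/6729 = -6424180594/7186121915 - 12008/6729 = -129519263172346/48355414366035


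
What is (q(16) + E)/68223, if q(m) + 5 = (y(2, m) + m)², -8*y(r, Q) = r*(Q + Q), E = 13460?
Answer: 13519/68223 ≈ 0.19816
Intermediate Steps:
y(r, Q) = -Q*r/4 (y(r, Q) = -r*(Q + Q)/8 = -r*2*Q/8 = -Q*r/4)
q(m) = -5 + m²/4 (q(m) = -5 + (-¼*m*2 + m)² = -5 + (-m/2 + m)² = -5 + (m/2)² = -5 + m²/4)
(q(16) + E)/68223 = ((-5 + (¼)*16²) + 13460)/68223 = ((-5 + (¼)*256) + 13460)*(1/68223) = ((-5 + 64) + 13460)*(1/68223) = (59 + 13460)*(1/68223) = 13519*(1/68223) = 13519/68223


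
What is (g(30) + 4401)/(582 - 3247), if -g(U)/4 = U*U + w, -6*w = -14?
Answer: -475/1599 ≈ -0.29706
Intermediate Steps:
w = 7/3 (w = -1/6*(-14) = 7/3 ≈ 2.3333)
g(U) = -28/3 - 4*U**2 (g(U) = -4*(U*U + 7/3) = -4*(U**2 + 7/3) = -4*(7/3 + U**2) = -28/3 - 4*U**2)
(g(30) + 4401)/(582 - 3247) = ((-28/3 - 4*30**2) + 4401)/(582 - 3247) = ((-28/3 - 4*900) + 4401)/(-2665) = ((-28/3 - 3600) + 4401)*(-1/2665) = (-10828/3 + 4401)*(-1/2665) = (2375/3)*(-1/2665) = -475/1599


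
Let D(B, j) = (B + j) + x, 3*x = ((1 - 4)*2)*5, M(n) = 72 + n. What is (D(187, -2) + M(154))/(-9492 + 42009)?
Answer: 401/32517 ≈ 0.012332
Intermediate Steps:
x = -10 (x = (((1 - 4)*2)*5)/3 = (-3*2*5)/3 = (-6*5)/3 = (⅓)*(-30) = -10)
D(B, j) = -10 + B + j (D(B, j) = (B + j) - 10 = -10 + B + j)
(D(187, -2) + M(154))/(-9492 + 42009) = ((-10 + 187 - 2) + (72 + 154))/(-9492 + 42009) = (175 + 226)/32517 = 401*(1/32517) = 401/32517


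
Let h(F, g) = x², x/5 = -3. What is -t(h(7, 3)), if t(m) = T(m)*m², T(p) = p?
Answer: -11390625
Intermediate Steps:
x = -15 (x = 5*(-3) = -15)
h(F, g) = 225 (h(F, g) = (-15)² = 225)
t(m) = m³ (t(m) = m*m² = m³)
-t(h(7, 3)) = -1*225³ = -1*11390625 = -11390625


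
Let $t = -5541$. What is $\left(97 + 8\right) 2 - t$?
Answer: $5751$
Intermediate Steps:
$\left(97 + 8\right) 2 - t = \left(97 + 8\right) 2 - -5541 = 105 \cdot 2 + 5541 = 210 + 5541 = 5751$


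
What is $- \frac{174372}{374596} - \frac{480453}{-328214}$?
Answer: $\frac{30686110095}{30736912886} \approx 0.99835$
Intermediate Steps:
$- \frac{174372}{374596} - \frac{480453}{-328214} = \left(-174372\right) \frac{1}{374596} - - \frac{480453}{328214} = - \frac{43593}{93649} + \frac{480453}{328214} = \frac{30686110095}{30736912886}$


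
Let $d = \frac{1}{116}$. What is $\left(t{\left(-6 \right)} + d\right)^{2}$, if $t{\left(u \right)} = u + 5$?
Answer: $\frac{13225}{13456} \approx 0.98283$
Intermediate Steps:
$t{\left(u \right)} = 5 + u$
$d = \frac{1}{116} \approx 0.0086207$
$\left(t{\left(-6 \right)} + d\right)^{2} = \left(\left(5 - 6\right) + \frac{1}{116}\right)^{2} = \left(-1 + \frac{1}{116}\right)^{2} = \left(- \frac{115}{116}\right)^{2} = \frac{13225}{13456}$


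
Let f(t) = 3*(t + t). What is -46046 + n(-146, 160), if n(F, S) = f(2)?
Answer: -46034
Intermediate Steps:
f(t) = 6*t (f(t) = 3*(2*t) = 6*t)
n(F, S) = 12 (n(F, S) = 6*2 = 12)
-46046 + n(-146, 160) = -46046 + 12 = -46034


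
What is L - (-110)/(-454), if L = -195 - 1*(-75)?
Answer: -27295/227 ≈ -120.24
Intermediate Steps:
L = -120 (L = -195 + 75 = -120)
L - (-110)/(-454) = -120 - (-110)/(-454) = -120 - (-110)*(-1)/454 = -120 - 1*55/227 = -120 - 55/227 = -27295/227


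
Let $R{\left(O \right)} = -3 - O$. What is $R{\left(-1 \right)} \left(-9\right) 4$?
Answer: $72$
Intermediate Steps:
$R{\left(-1 \right)} \left(-9\right) 4 = \left(-3 - -1\right) \left(-9\right) 4 = \left(-3 + 1\right) \left(-9\right) 4 = \left(-2\right) \left(-9\right) 4 = 18 \cdot 4 = 72$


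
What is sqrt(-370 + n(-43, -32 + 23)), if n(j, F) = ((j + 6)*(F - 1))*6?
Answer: 5*sqrt(74) ≈ 43.012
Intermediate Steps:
n(j, F) = 6*(-1 + F)*(6 + j) (n(j, F) = ((6 + j)*(-1 + F))*6 = ((-1 + F)*(6 + j))*6 = 6*(-1 + F)*(6 + j))
sqrt(-370 + n(-43, -32 + 23)) = sqrt(-370 + (-36 - 6*(-43) + 36*(-32 + 23) + 6*(-32 + 23)*(-43))) = sqrt(-370 + (-36 + 258 + 36*(-9) + 6*(-9)*(-43))) = sqrt(-370 + (-36 + 258 - 324 + 2322)) = sqrt(-370 + 2220) = sqrt(1850) = 5*sqrt(74)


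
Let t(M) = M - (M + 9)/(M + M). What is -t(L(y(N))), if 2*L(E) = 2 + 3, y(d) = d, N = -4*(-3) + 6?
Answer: -⅕ ≈ -0.20000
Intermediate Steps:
N = 18 (N = 12 + 6 = 18)
L(E) = 5/2 (L(E) = (2 + 3)/2 = (½)*5 = 5/2)
t(M) = M - (9 + M)/(2*M)
-t(L(y(N))) = -(-½ + 5/2 - 9/(2*5/2)) = -(-½ + 5/2 - 9/2*⅖) = -(-½ + 5/2 - 9/5) = -1*⅕ = -⅕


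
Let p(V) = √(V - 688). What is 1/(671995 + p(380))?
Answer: 671995/451577280333 - 2*I*√77/451577280333 ≈ 1.4881e-6 - 3.8864e-11*I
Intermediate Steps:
p(V) = √(-688 + V)
1/(671995 + p(380)) = 1/(671995 + √(-688 + 380)) = 1/(671995 + √(-308)) = 1/(671995 + 2*I*√77)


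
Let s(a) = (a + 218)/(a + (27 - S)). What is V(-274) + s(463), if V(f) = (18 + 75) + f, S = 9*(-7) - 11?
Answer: -33801/188 ≈ -179.79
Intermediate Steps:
S = -74 (S = -63 - 11 = -74)
V(f) = 93 + f
s(a) = (218 + a)/(101 + a) (s(a) = (a + 218)/(a + (27 - 1*(-74))) = (218 + a)/(a + (27 + 74)) = (218 + a)/(a + 101) = (218 + a)/(101 + a))
V(-274) + s(463) = (93 - 274) + (218 + 463)/(101 + 463) = -181 + 681/564 = -181 + (1/564)*681 = -181 + 227/188 = -33801/188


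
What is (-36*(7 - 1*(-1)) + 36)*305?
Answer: -76860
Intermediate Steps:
(-36*(7 - 1*(-1)) + 36)*305 = (-36*(7 + 1) + 36)*305 = (-36*8 + 36)*305 = (-288 + 36)*305 = -252*305 = -76860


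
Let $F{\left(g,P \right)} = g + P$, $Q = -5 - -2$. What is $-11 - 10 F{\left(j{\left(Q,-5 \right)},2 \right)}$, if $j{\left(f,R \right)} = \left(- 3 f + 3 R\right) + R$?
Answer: $79$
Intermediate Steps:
$Q = -3$ ($Q = -5 + 2 = -3$)
$j{\left(f,R \right)} = - 3 f + 4 R$
$F{\left(g,P \right)} = P + g$
$-11 - 10 F{\left(j{\left(Q,-5 \right)},2 \right)} = -11 - 10 \left(2 + \left(\left(-3\right) \left(-3\right) + 4 \left(-5\right)\right)\right) = -11 - 10 \left(2 + \left(9 - 20\right)\right) = -11 - 10 \left(2 - 11\right) = -11 - -90 = -11 + 90 = 79$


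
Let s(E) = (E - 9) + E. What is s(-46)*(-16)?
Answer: 1616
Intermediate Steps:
s(E) = -9 + 2*E (s(E) = (-9 + E) + E = -9 + 2*E)
s(-46)*(-16) = (-9 + 2*(-46))*(-16) = (-9 - 92)*(-16) = -101*(-16) = 1616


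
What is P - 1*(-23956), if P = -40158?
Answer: -16202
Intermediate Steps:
P - 1*(-23956) = -40158 - 1*(-23956) = -40158 + 23956 = -16202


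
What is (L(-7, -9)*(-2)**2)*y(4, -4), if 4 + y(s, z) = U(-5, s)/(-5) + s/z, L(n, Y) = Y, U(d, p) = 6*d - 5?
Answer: -72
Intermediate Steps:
U(d, p) = -5 + 6*d
y(s, z) = 3 + s/z (y(s, z) = -4 + ((-5 + 6*(-5))/(-5) + s/z) = -4 + ((-5 - 30)*(-1/5) + s/z) = -4 + (-35*(-1/5) + s/z) = -4 + (7 + s/z) = 3 + s/z)
(L(-7, -9)*(-2)**2)*y(4, -4) = (-9*(-2)**2)*(3 + 4/(-4)) = (-9*4)*(3 + 4*(-1/4)) = -36*(3 - 1) = -36*2 = -72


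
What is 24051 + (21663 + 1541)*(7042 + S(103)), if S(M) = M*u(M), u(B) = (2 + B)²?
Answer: 26513308919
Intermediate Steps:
S(M) = M*(2 + M)²
24051 + (21663 + 1541)*(7042 + S(103)) = 24051 + (21663 + 1541)*(7042 + 103*(2 + 103)²) = 24051 + 23204*(7042 + 103*105²) = 24051 + 23204*(7042 + 103*11025) = 24051 + 23204*(7042 + 1135575) = 24051 + 23204*1142617 = 24051 + 26513284868 = 26513308919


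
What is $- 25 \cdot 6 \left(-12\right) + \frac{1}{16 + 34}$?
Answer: $\frac{90001}{50} \approx 1800.0$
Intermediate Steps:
$- 25 \cdot 6 \left(-12\right) + \frac{1}{16 + 34} = \left(-25\right) \left(-72\right) + \frac{1}{50} = 1800 + \frac{1}{50} = \frac{90001}{50}$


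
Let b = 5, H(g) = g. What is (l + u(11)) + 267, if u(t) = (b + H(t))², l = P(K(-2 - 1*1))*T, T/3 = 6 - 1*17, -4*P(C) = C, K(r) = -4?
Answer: 490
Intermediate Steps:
P(C) = -C/4
T = -33 (T = 3*(6 - 1*17) = 3*(6 - 17) = 3*(-11) = -33)
l = -33 (l = -¼*(-4)*(-33) = 1*(-33) = -33)
u(t) = (5 + t)²
(l + u(11)) + 267 = (-33 + (5 + 11)²) + 267 = (-33 + 16²) + 267 = (-33 + 256) + 267 = 223 + 267 = 490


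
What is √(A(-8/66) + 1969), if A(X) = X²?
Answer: √2144257/33 ≈ 44.374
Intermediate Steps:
√(A(-8/66) + 1969) = √((-8/66)² + 1969) = √((-8*1/66)² + 1969) = √((-4/33)² + 1969) = √(16/1089 + 1969) = √(2144257/1089) = √2144257/33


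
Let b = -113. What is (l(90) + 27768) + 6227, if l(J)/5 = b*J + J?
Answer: -16405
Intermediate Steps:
l(J) = -560*J (l(J) = 5*(-113*J + J) = 5*(-112*J) = -560*J)
(l(90) + 27768) + 6227 = (-560*90 + 27768) + 6227 = (-50400 + 27768) + 6227 = -22632 + 6227 = -16405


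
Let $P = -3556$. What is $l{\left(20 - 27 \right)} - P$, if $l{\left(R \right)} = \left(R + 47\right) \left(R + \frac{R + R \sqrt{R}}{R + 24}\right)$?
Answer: $\frac{55412}{17} - \frac{280 i \sqrt{7}}{17} \approx 3259.5 - 43.577 i$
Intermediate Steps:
$l{\left(R \right)} = \left(47 + R\right) \left(R + \frac{R + R^{\frac{3}{2}}}{24 + R}\right)$
$l{\left(20 - 27 \right)} - P = \frac{\left(20 - 27\right)^{3} + \left(20 - 27\right)^{\frac{5}{2}} + 47 \left(20 - 27\right)^{\frac{3}{2}} + 72 \left(20 - 27\right)^{2} + 1175 \left(20 - 27\right)}{24 + \left(20 - 27\right)} - -3556 = \frac{\left(20 - 27\right)^{3} + \left(20 - 27\right)^{\frac{5}{2}} + 47 \left(20 - 27\right)^{\frac{3}{2}} + 72 \left(20 - 27\right)^{2} + 1175 \left(20 - 27\right)}{24 + \left(20 - 27\right)} + 3556 = \frac{\left(-7\right)^{3} + \left(-7\right)^{\frac{5}{2}} + 47 \left(-7\right)^{\frac{3}{2}} + 72 \left(-7\right)^{2} + 1175 \left(-7\right)}{24 - 7} + 3556 = \frac{-343 + 49 i \sqrt{7} + 47 \left(- 7 i \sqrt{7}\right) + 72 \cdot 49 - 8225}{17} + 3556 = \frac{-343 + 49 i \sqrt{7} - 329 i \sqrt{7} + 3528 - 8225}{17} + 3556 = \frac{-5040 - 280 i \sqrt{7}}{17} + 3556 = \left(- \frac{5040}{17} - \frac{280 i \sqrt{7}}{17}\right) + 3556 = \frac{55412}{17} - \frac{280 i \sqrt{7}}{17}$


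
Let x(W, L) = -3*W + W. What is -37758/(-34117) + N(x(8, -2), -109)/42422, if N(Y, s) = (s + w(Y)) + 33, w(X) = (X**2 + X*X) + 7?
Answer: 1616883707/1447311374 ≈ 1.1172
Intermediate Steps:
w(X) = 7 + 2*X**2 (w(X) = (X**2 + X**2) + 7 = 2*X**2 + 7 = 7 + 2*X**2)
x(W, L) = -2*W
N(Y, s) = 40 + s + 2*Y**2 (N(Y, s) = (s + (7 + 2*Y**2)) + 33 = (7 + s + 2*Y**2) + 33 = 40 + s + 2*Y**2)
-37758/(-34117) + N(x(8, -2), -109)/42422 = -37758/(-34117) + (40 - 109 + 2*(-2*8)**2)/42422 = -37758*(-1/34117) + (40 - 109 + 2*(-16)**2)*(1/42422) = 37758/34117 + (40 - 109 + 2*256)*(1/42422) = 37758/34117 + (40 - 109 + 512)*(1/42422) = 37758/34117 + 443*(1/42422) = 37758/34117 + 443/42422 = 1616883707/1447311374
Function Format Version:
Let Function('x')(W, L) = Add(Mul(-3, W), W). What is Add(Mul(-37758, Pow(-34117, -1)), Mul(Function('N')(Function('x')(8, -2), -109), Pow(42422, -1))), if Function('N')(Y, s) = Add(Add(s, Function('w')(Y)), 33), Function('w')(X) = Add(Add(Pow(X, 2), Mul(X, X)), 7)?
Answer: Rational(1616883707, 1447311374) ≈ 1.1172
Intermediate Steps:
Function('w')(X) = Add(7, Mul(2, Pow(X, 2))) (Function('w')(X) = Add(Add(Pow(X, 2), Pow(X, 2)), 7) = Add(Mul(2, Pow(X, 2)), 7) = Add(7, Mul(2, Pow(X, 2))))
Function('x')(W, L) = Mul(-2, W)
Function('N')(Y, s) = Add(40, s, Mul(2, Pow(Y, 2))) (Function('N')(Y, s) = Add(Add(s, Add(7, Mul(2, Pow(Y, 2)))), 33) = Add(Add(7, s, Mul(2, Pow(Y, 2))), 33) = Add(40, s, Mul(2, Pow(Y, 2))))
Add(Mul(-37758, Pow(-34117, -1)), Mul(Function('N')(Function('x')(8, -2), -109), Pow(42422, -1))) = Add(Mul(-37758, Pow(-34117, -1)), Mul(Add(40, -109, Mul(2, Pow(Mul(-2, 8), 2))), Pow(42422, -1))) = Add(Mul(-37758, Rational(-1, 34117)), Mul(Add(40, -109, Mul(2, Pow(-16, 2))), Rational(1, 42422))) = Add(Rational(37758, 34117), Mul(Add(40, -109, Mul(2, 256)), Rational(1, 42422))) = Add(Rational(37758, 34117), Mul(Add(40, -109, 512), Rational(1, 42422))) = Add(Rational(37758, 34117), Mul(443, Rational(1, 42422))) = Add(Rational(37758, 34117), Rational(443, 42422)) = Rational(1616883707, 1447311374)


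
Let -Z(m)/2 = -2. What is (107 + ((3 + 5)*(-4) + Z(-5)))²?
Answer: 6241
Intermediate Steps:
Z(m) = 4 (Z(m) = -2*(-2) = 4)
(107 + ((3 + 5)*(-4) + Z(-5)))² = (107 + ((3 + 5)*(-4) + 4))² = (107 + (8*(-4) + 4))² = (107 + (-32 + 4))² = (107 - 28)² = 79² = 6241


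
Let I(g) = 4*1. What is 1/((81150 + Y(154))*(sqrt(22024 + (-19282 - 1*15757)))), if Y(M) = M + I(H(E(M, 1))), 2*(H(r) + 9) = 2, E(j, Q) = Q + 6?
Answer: -I*sqrt(13015)/1058223620 ≈ -1.0781e-7*I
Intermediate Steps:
E(j, Q) = 6 + Q
H(r) = -8 (H(r) = -9 + (1/2)*2 = -9 + 1 = -8)
I(g) = 4
Y(M) = 4 + M (Y(M) = M + 4 = 4 + M)
1/((81150 + Y(154))*(sqrt(22024 + (-19282 - 1*15757)))) = 1/((81150 + (4 + 154))*(sqrt(22024 + (-19282 - 1*15757)))) = 1/((81150 + 158)*(sqrt(22024 + (-19282 - 15757)))) = 1/(81308*(sqrt(22024 - 35039))) = 1/(81308*(sqrt(-13015))) = 1/(81308*((I*sqrt(13015)))) = (-I*sqrt(13015)/13015)/81308 = -I*sqrt(13015)/1058223620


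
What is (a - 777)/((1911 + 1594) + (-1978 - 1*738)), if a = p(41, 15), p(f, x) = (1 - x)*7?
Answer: -875/789 ≈ -1.1090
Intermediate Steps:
p(f, x) = 7 - 7*x
a = -98 (a = 7 - 7*15 = 7 - 105 = -98)
(a - 777)/((1911 + 1594) + (-1978 - 1*738)) = (-98 - 777)/((1911 + 1594) + (-1978 - 1*738)) = -875/(3505 + (-1978 - 738)) = -875/(3505 - 2716) = -875/789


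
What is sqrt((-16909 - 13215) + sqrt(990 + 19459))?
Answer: I*sqrt(29981) ≈ 173.15*I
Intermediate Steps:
sqrt((-16909 - 13215) + sqrt(990 + 19459)) = sqrt(-30124 + sqrt(20449)) = sqrt(-30124 + 143) = sqrt(-29981) = I*sqrt(29981)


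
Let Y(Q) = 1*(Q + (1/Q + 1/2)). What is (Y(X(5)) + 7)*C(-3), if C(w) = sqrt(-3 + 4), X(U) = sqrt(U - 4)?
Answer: 19/2 ≈ 9.5000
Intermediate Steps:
X(U) = sqrt(-4 + U)
C(w) = 1 (C(w) = sqrt(1) = 1)
Y(Q) = 1/2 + Q + 1/Q (Y(Q) = 1*(Q + (1/Q + 1*(1/2))) = 1*(Q + (1/Q + 1/2)) = 1*(Q + (1/2 + 1/Q)) = 1*(1/2 + Q + 1/Q) = 1/2 + Q + 1/Q)
(Y(X(5)) + 7)*C(-3) = ((1/2 + sqrt(-4 + 5) + 1/(sqrt(-4 + 5))) + 7)*1 = ((1/2 + sqrt(1) + 1/(sqrt(1))) + 7)*1 = ((1/2 + 1 + 1/1) + 7)*1 = ((1/2 + 1 + 1) + 7)*1 = (5/2 + 7)*1 = (19/2)*1 = 19/2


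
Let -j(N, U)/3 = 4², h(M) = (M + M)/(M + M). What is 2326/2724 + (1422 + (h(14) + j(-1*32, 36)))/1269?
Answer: 1116199/576126 ≈ 1.9374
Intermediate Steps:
h(M) = 1 (h(M) = (2*M)/((2*M)) = (2*M)*(1/(2*M)) = 1)
j(N, U) = -48 (j(N, U) = -3*4² = -3*16 = -48)
2326/2724 + (1422 + (h(14) + j(-1*32, 36)))/1269 = 2326/2724 + (1422 + (1 - 48))/1269 = 2326*(1/2724) + (1422 - 47)*(1/1269) = 1163/1362 + 1375*(1/1269) = 1163/1362 + 1375/1269 = 1116199/576126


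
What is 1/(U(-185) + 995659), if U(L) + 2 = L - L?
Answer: 1/995657 ≈ 1.0044e-6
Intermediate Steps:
U(L) = -2 (U(L) = -2 + (L - L) = -2 + 0 = -2)
1/(U(-185) + 995659) = 1/(-2 + 995659) = 1/995657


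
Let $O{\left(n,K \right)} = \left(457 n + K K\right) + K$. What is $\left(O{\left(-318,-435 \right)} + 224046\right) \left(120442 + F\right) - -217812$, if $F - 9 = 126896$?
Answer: $66168013782$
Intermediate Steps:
$F = 126905$ ($F = 9 + 126896 = 126905$)
$O{\left(n,K \right)} = K + K^{2} + 457 n$ ($O{\left(n,K \right)} = \left(457 n + K^{2}\right) + K = \left(K^{2} + 457 n\right) + K = K + K^{2} + 457 n$)
$\left(O{\left(-318,-435 \right)} + 224046\right) \left(120442 + F\right) - -217812 = \left(\left(-435 + \left(-435\right)^{2} + 457 \left(-318\right)\right) + 224046\right) \left(120442 + 126905\right) - -217812 = \left(\left(-435 + 189225 - 145326\right) + 224046\right) 247347 + 217812 = \left(43464 + 224046\right) 247347 + 217812 = 267510 \cdot 247347 + 217812 = 66167795970 + 217812 = 66168013782$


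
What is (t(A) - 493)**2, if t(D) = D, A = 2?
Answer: 241081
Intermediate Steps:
(t(A) - 493)**2 = (2 - 493)**2 = (-491)**2 = 241081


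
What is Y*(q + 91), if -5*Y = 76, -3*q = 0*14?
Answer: -6916/5 ≈ -1383.2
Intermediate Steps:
q = 0 (q = -0*14 = -⅓*0 = 0)
Y = -76/5 (Y = -⅕*76 = -76/5 ≈ -15.200)
Y*(q + 91) = -76*(0 + 91)/5 = -76/5*91 = -6916/5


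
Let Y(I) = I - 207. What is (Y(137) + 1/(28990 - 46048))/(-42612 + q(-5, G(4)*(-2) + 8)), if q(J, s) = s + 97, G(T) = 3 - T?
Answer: 1194061/725050290 ≈ 0.0016469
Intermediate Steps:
q(J, s) = 97 + s
Y(I) = -207 + I
(Y(137) + 1/(28990 - 46048))/(-42612 + q(-5, G(4)*(-2) + 8)) = ((-207 + 137) + 1/(28990 - 46048))/(-42612 + (97 + ((3 - 1*4)*(-2) + 8))) = (-70 + 1/(-17058))/(-42612 + (97 + ((3 - 4)*(-2) + 8))) = (-70 - 1/17058)/(-42612 + (97 + (-1*(-2) + 8))) = -1194061/(17058*(-42612 + (97 + (2 + 8)))) = -1194061/(17058*(-42612 + (97 + 10))) = -1194061/(17058*(-42612 + 107)) = -1194061/17058/(-42505) = -1194061/17058*(-1/42505) = 1194061/725050290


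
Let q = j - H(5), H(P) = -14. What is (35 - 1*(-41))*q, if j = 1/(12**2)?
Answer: 38323/36 ≈ 1064.5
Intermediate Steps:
j = 1/144 ≈ 0.0069444
q = 2017/144 (q = 1/144 - 1*(-14) = 1/144 + 14 = 2017/144 ≈ 14.007)
(35 - 1*(-41))*q = (35 - 1*(-41))*(2017/144) = (35 + 41)*(2017/144) = 76*(2017/144) = 38323/36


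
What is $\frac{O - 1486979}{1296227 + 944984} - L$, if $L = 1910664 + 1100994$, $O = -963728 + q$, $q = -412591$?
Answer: $- \frac{6749763901136}{2241211} \approx -3.0117 \cdot 10^{6}$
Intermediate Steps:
$O = -1376319$ ($O = -963728 - 412591 = -1376319$)
$L = 3011658$
$\frac{O - 1486979}{1296227 + 944984} - L = \frac{-1376319 - 1486979}{1296227 + 944984} - 3011658 = - \frac{2863298}{2241211} - 3011658 = - \frac{6749763901136}{2241211}$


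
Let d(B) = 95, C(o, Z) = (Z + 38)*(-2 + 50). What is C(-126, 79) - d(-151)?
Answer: 5521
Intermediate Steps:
C(o, Z) = 1824 + 48*Z (C(o, Z) = (38 + Z)*48 = 1824 + 48*Z)
C(-126, 79) - d(-151) = (1824 + 48*79) - 1*95 = (1824 + 3792) - 95 = 5616 - 95 = 5521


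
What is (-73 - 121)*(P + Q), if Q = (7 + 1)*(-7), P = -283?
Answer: 65766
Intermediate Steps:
Q = -56 (Q = 8*(-7) = -56)
(-73 - 121)*(P + Q) = (-73 - 121)*(-283 - 56) = -194*(-339) = 65766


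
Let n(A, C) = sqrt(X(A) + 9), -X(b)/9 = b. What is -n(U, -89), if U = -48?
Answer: -21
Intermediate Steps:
X(b) = -9*b
n(A, C) = sqrt(9 - 9*A) (n(A, C) = sqrt(-9*A + 9) = sqrt(9 - 9*A))
-n(U, -89) = -3*sqrt(1 - 1*(-48)) = -3*sqrt(1 + 48) = -3*sqrt(49) = -3*7 = -1*21 = -21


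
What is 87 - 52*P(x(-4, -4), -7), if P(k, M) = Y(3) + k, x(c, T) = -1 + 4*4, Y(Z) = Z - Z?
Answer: -693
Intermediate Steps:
Y(Z) = 0
x(c, T) = 15 (x(c, T) = -1 + 16 = 15)
P(k, M) = k (P(k, M) = 0 + k = k)
87 - 52*P(x(-4, -4), -7) = 87 - 52*15 = 87 - 780 = -693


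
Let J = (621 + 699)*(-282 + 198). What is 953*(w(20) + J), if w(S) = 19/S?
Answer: -2113354693/20 ≈ -1.0567e+8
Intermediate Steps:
J = -110880 (J = 1320*(-84) = -110880)
953*(w(20) + J) = 953*(19/20 - 110880) = 953*(-2217581/20) = -2113354693/20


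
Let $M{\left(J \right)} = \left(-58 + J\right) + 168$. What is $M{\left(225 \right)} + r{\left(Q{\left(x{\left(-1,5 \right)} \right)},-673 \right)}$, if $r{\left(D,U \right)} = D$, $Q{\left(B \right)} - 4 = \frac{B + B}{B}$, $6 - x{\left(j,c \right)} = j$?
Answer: $341$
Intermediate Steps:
$x{\left(j,c \right)} = 6 - j$
$Q{\left(B \right)} = 6$ ($Q{\left(B \right)} = 4 + \frac{B + B}{B} = 4 + \frac{2 B}{B} = 4 + 2 = 6$)
$M{\left(J \right)} = 110 + J$
$M{\left(225 \right)} + r{\left(Q{\left(x{\left(-1,5 \right)} \right)},-673 \right)} = \left(110 + 225\right) + 6 = 335 + 6 = 341$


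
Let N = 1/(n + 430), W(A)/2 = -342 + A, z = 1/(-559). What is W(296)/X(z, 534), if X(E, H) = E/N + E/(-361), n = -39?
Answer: 9282754/70575 ≈ 131.53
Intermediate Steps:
z = -1/559 ≈ -0.0017889
W(A) = -684 + 2*A (W(A) = 2*(-342 + A) = -684 + 2*A)
N = 1/391 (N = 1/(-39 + 430) = 1/391 ≈ 0.0025575)
X(E, H) = 141150*E/361 (X(E, H) = E/(1/391) + E/(-361) = E*391 + E*(-1/361) = 391*E - E/361 = 141150*E/361)
W(296)/X(z, 534) = (-684 + 2*296)/(((141150/361)*(-1/559))) = (-684 + 592)/(-141150/201799) = -92*(-201799/141150) = 9282754/70575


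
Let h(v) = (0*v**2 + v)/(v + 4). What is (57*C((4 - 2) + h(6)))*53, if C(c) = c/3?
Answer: 13091/5 ≈ 2618.2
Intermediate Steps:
h(v) = v/(4 + v) (h(v) = (0 + v)/(4 + v) = v/(4 + v))
C(c) = c/3 (C(c) = c*(1/3) = c/3)
(57*C((4 - 2) + h(6)))*53 = (57*(((4 - 2) + 6/(4 + 6))/3))*53 = (57*((2 + 6/10)/3))*53 = (57*((2 + 6*(1/10))/3))*53 = (57*((2 + 3/5)/3))*53 = (57*((1/3)*(13/5)))*53 = (57*(13/15))*53 = (247/5)*53 = 13091/5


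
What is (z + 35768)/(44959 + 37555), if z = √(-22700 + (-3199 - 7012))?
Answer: 17884/41257 + I*√32911/82514 ≈ 0.43348 + 0.0021986*I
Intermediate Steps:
z = I*√32911 (z = √(-22700 - 10211) = √(-32911) = I*√32911 ≈ 181.41*I)
(z + 35768)/(44959 + 37555) = (I*√32911 + 35768)/(44959 + 37555) = (35768 + I*√32911)/82514 = (35768 + I*√32911)*(1/82514) = 17884/41257 + I*√32911/82514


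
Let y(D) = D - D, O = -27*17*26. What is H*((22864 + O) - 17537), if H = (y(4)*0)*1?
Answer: 0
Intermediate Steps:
O = -11934 (O = -459*26 = -11934)
y(D) = 0
H = 0 (H = (0*0)*1 = 0*1 = 0)
H*((22864 + O) - 17537) = 0*((22864 - 11934) - 17537) = 0*(10930 - 17537) = 0*(-6607) = 0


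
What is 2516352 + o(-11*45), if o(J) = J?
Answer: 2515857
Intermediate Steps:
2516352 + o(-11*45) = 2516352 - 11*45 = 2516352 - 495 = 2515857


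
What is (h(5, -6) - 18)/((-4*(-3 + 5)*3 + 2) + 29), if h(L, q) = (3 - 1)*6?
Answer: -6/7 ≈ -0.85714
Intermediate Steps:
h(L, q) = 12 (h(L, q) = 2*6 = 12)
(h(5, -6) - 18)/((-4*(-3 + 5)*3 + 2) + 29) = (12 - 18)/((-4*(-3 + 5)*3 + 2) + 29) = -6/((-4*2*3 + 2) + 29) = -6/((-8*3 + 2) + 29) = -6/((-24 + 2) + 29) = -6/(-22 + 29) = -6/7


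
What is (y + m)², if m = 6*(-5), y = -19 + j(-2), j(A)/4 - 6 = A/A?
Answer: 441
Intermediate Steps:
j(A) = 28 (j(A) = 24 + 4*(A/A) = 24 + 4*1 = 24 + 4 = 28)
y = 9 (y = -19 + 28 = 9)
m = -30
(y + m)² = (9 - 30)² = (-21)² = 441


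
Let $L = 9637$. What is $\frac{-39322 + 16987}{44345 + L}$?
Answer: $- \frac{7445}{17994} \approx -0.41375$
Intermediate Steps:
$\frac{-39322 + 16987}{44345 + L} = \frac{-39322 + 16987}{44345 + 9637} = - \frac{22335}{53982} = \left(-22335\right) \frac{1}{53982} = - \frac{7445}{17994}$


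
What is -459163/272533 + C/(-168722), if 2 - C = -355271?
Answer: -174294516195/45982312826 ≈ -3.7905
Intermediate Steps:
C = 355273 (C = 2 - 1*(-355271) = 2 + 355271 = 355273)
-459163/272533 + C/(-168722) = -459163/272533 + 355273/(-168722) = -459163*1/272533 + 355273*(-1/168722) = -459163/272533 - 355273/168722 = -174294516195/45982312826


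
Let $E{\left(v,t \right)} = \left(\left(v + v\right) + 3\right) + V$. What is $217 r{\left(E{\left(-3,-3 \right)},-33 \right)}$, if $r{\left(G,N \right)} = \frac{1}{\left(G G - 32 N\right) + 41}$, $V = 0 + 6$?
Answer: $\frac{31}{158} \approx 0.1962$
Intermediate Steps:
$V = 6$
$E{\left(v,t \right)} = 9 + 2 v$ ($E{\left(v,t \right)} = \left(\left(v + v\right) + 3\right) + 6 = \left(2 v + 3\right) + 6 = \left(3 + 2 v\right) + 6 = 9 + 2 v$)
$r{\left(G,N \right)} = \frac{1}{41 + G^{2} - 32 N}$ ($r{\left(G,N \right)} = \frac{1}{\left(G^{2} - 32 N\right) + 41} = \frac{1}{41 + G^{2} - 32 N}$)
$217 r{\left(E{\left(-3,-3 \right)},-33 \right)} = \frac{217}{41 + \left(9 + 2 \left(-3\right)\right)^{2} - -1056} = \frac{217}{41 + \left(9 - 6\right)^{2} + 1056} = \frac{217}{41 + 3^{2} + 1056} = \frac{217}{41 + 9 + 1056} = \frac{217}{1106} = 217 \cdot \frac{1}{1106} = \frac{31}{158}$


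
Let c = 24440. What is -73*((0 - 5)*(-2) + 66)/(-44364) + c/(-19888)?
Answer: -30434923/27572226 ≈ -1.1038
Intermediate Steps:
-73*((0 - 5)*(-2) + 66)/(-44364) + c/(-19888) = -73*((0 - 5)*(-2) + 66)/(-44364) + 24440/(-19888) = -73*(-5*(-2) + 66)*(-1/44364) + 24440*(-1/19888) = -73*(10 + 66)*(-1/44364) - 3055/2486 = -73*76*(-1/44364) - 3055/2486 = -5548*(-1/44364) - 3055/2486 = 1387/11091 - 3055/2486 = -30434923/27572226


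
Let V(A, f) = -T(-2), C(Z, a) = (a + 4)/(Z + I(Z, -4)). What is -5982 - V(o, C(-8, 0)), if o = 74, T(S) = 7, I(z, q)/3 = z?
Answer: -5975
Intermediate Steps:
I(z, q) = 3*z
C(Z, a) = (4 + a)/(4*Z) (C(Z, a) = (a + 4)/(Z + 3*Z) = (4 + a)/((4*Z)) = (4 + a)*(1/(4*Z)) = (4 + a)/(4*Z))
V(A, f) = -7 (V(A, f) = -1*7 = -7)
-5982 - V(o, C(-8, 0)) = -5982 - 1*(-7) = -5982 + 7 = -5975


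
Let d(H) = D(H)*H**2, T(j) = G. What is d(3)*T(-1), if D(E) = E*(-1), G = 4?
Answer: -108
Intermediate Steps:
T(j) = 4
D(E) = -E
d(H) = -H**3 (d(H) = (-H)*H**2 = -H**3)
d(3)*T(-1) = -1*3**3*4 = -1*27*4 = -27*4 = -108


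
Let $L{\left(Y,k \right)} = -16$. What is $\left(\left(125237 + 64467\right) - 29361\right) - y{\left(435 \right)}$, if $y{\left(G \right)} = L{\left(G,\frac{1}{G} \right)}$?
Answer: $160359$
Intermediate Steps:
$y{\left(G \right)} = -16$
$\left(\left(125237 + 64467\right) - 29361\right) - y{\left(435 \right)} = \left(\left(125237 + 64467\right) - 29361\right) - -16 = \left(189704 - 29361\right) + 16 = 160343 + 16 = 160359$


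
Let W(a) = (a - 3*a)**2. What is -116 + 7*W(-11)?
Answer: 3272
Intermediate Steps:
W(a) = 4*a**2 (W(a) = (-2*a)**2 = 4*a**2)
-116 + 7*W(-11) = -116 + 7*(4*(-11)**2) = -116 + 7*(4*121) = -116 + 7*484 = -116 + 3388 = 3272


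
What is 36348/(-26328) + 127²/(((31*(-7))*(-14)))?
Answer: 6546231/1666343 ≈ 3.9285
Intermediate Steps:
36348/(-26328) + 127²/(((31*(-7))*(-14))) = 36348*(-1/26328) + 16129/((-217*(-14))) = -3029/2194 + 16129/3038 = 6546231/1666343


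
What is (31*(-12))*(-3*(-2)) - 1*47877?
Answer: -50109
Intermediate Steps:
(31*(-12))*(-3*(-2)) - 1*47877 = -372*6 - 47877 = -2232 - 47877 = -50109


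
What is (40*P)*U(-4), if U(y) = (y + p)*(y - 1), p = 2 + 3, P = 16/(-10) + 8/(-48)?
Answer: 1060/3 ≈ 353.33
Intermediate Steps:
P = -53/30 (P = 16*(-1/10) + 8*(-1/48) = -8/5 - 1/6 = -53/30 ≈ -1.7667)
p = 5
U(y) = (-1 + y)*(5 + y) (U(y) = (y + 5)*(y - 1) = (5 + y)*(-1 + y) = (-1 + y)*(5 + y))
(40*P)*U(-4) = (40*(-53/30))*(-5 + (-4)**2 + 4*(-4)) = -212*(-5 + 16 - 16)/3 = -212/3*(-5) = 1060/3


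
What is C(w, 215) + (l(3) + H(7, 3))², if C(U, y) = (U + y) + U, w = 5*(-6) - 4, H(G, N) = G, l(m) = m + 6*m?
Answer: 931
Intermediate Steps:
l(m) = 7*m
w = -34 (w = -30 - 4 = -34)
C(U, y) = y + 2*U
C(w, 215) + (l(3) + H(7, 3))² = (215 + 2*(-34)) + (7*3 + 7)² = (215 - 68) + (21 + 7)² = 147 + 28² = 147 + 784 = 931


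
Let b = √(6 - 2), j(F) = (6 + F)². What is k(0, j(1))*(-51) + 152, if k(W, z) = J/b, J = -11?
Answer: 865/2 ≈ 432.50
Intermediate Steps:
b = 2 (b = √4 = 2)
k(W, z) = -11/2
k(0, j(1))*(-51) + 152 = -11/2*(-51) + 152 = 561/2 + 152 = 865/2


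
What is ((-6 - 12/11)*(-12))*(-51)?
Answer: -47736/11 ≈ -4339.6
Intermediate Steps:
((-6 - 12/11)*(-12))*(-51) = -78/11*(-12)*(-51) = (936/11)*(-51) = -47736/11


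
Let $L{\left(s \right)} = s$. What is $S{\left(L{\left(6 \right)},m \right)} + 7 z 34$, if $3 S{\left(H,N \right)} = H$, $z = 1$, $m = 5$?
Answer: $240$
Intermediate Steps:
$S{\left(H,N \right)} = \frac{H}{3}$
$S{\left(L{\left(6 \right)},m \right)} + 7 z 34 = \frac{1}{3} \cdot 6 + 7 \cdot 1 \cdot 34 = 2 + 7 \cdot 34 = 2 + 238 = 240$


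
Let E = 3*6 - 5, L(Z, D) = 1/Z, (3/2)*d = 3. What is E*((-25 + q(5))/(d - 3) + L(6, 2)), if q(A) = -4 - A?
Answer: 2665/6 ≈ 444.17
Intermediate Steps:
d = 2 (d = (⅔)*3 = 2)
E = 13 (E = 18 - 5 = 13)
E*((-25 + q(5))/(d - 3) + L(6, 2)) = 13*((-25 + (-4 - 1*5))/(2 - 3) + 1/6) = 13*((-25 + (-4 - 5))/(-1) + ⅙) = 13*((-25 - 9)*(-1) + ⅙) = 13*(-34*(-1) + ⅙) = 13*(34 + ⅙) = 13*(205/6) = 2665/6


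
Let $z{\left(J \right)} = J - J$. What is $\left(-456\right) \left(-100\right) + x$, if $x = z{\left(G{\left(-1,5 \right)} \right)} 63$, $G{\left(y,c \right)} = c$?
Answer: $45600$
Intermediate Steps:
$z{\left(J \right)} = 0$
$x = 0$ ($x = 0 \cdot 63 = 0$)
$\left(-456\right) \left(-100\right) + x = \left(-456\right) \left(-100\right) + 0 = 45600 + 0 = 45600$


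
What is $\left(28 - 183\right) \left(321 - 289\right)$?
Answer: $-4960$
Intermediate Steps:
$\left(28 - 183\right) \left(321 - 289\right) = \left(-155\right) 32 = -4960$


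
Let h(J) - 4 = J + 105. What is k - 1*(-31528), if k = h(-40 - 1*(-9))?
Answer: 31606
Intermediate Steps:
h(J) = 109 + J (h(J) = 4 + (J + 105) = 4 + (105 + J) = 109 + J)
k = 78 (k = 109 + (-40 - 1*(-9)) = 109 + (-40 + 9) = 109 - 31 = 78)
k - 1*(-31528) = 78 - 1*(-31528) = 78 + 31528 = 31606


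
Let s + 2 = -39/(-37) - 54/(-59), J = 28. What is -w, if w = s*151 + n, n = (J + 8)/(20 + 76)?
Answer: 74387/17464 ≈ 4.2594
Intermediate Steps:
s = -67/2183 (s = -2 + (-39/(-37) - 54/(-59)) = -2 + (-39*(-1/37) - 54*(-1/59)) = -2 + (39/37 + 54/59) = -2 + 4299/2183 = -67/2183 ≈ -0.030692)
n = 3/8 (n = (28 + 8)/(20 + 76) = 36/96 = 36*(1/96) = 3/8 ≈ 0.37500)
w = -74387/17464 (w = -67/2183*151 + 3/8 = -10117/2183 + 3/8 = -74387/17464 ≈ -4.2594)
-w = -1*(-74387/17464) = 74387/17464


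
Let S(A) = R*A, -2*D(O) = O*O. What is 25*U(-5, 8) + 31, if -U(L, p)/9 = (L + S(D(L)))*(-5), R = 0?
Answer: -5594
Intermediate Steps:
D(O) = -O**2/2 (D(O) = -O*O/2 = -O**2/2)
S(A) = 0 (S(A) = 0*A = 0)
U(L, p) = 45*L (U(L, p) = -9*(L + 0)*(-5) = -9*L*(-5) = -(-45)*L = 45*L)
25*U(-5, 8) + 31 = 25*(45*(-5)) + 31 = 25*(-225) + 31 = -5625 + 31 = -5594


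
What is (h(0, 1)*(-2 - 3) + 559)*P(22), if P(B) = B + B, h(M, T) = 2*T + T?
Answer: 23936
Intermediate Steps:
h(M, T) = 3*T
P(B) = 2*B
(h(0, 1)*(-2 - 3) + 559)*P(22) = ((3*1)*(-2 - 3) + 559)*(2*22) = (3*(-5) + 559)*44 = (-15 + 559)*44 = 544*44 = 23936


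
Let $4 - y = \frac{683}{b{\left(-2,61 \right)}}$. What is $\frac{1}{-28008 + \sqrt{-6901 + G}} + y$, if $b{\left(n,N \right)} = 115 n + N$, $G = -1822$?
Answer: $\frac{1066072040181}{132573197003} - \frac{i \sqrt{8723}}{784456787} \approx 8.0414 - 1.1906 \cdot 10^{-7} i$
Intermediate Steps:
$b{\left(n,N \right)} = N + 115 n$
$y = \frac{1359}{169}$ ($y = 4 - \frac{683}{61 + 115 \left(-2\right)} = 4 - \frac{683}{61 - 230} = 4 - \frac{683}{-169} = 4 - 683 \left(- \frac{1}{169}\right) = 4 - - \frac{683}{169} = 4 + \frac{683}{169} = \frac{1359}{169} \approx 8.0414$)
$\frac{1}{-28008 + \sqrt{-6901 + G}} + y = \frac{1}{-28008 + \sqrt{-6901 - 1822}} + \frac{1359}{169} = \frac{1}{-28008 + \sqrt{-8723}} + \frac{1359}{169} = \frac{1}{-28008 + i \sqrt{8723}} + \frac{1359}{169} = \frac{1359}{169} + \frac{1}{-28008 + i \sqrt{8723}}$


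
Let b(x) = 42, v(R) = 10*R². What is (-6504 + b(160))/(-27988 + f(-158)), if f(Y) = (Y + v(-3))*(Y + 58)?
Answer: 3231/10594 ≈ 0.30498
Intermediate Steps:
f(Y) = (58 + Y)*(90 + Y) (f(Y) = (Y + 10*(-3)²)*(Y + 58) = (Y + 10*9)*(58 + Y) = (Y + 90)*(58 + Y) = (90 + Y)*(58 + Y) = (58 + Y)*(90 + Y))
(-6504 + b(160))/(-27988 + f(-158)) = (-6504 + 42)/(-27988 + (5220 + (-158)² + 148*(-158))) = -6462/(-27988 + (5220 + 24964 - 23384)) = -6462/(-27988 + 6800) = -6462/(-21188) = -6462*(-1/21188) = 3231/10594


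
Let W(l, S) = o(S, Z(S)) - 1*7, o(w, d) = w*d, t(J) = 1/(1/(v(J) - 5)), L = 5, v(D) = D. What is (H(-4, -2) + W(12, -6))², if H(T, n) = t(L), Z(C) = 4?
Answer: 961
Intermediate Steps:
t(J) = -5 + J (t(J) = 1/(1/(J - 5)) = 1/(1/(-5 + J)) = -5 + J)
o(w, d) = d*w
H(T, n) = 0 (H(T, n) = -5 + 5 = 0)
W(l, S) = -7 + 4*S (W(l, S) = 4*S - 1*7 = 4*S - 7 = -7 + 4*S)
(H(-4, -2) + W(12, -6))² = (0 + (-7 + 4*(-6)))² = (0 + (-7 - 24))² = (0 - 31)² = (-31)² = 961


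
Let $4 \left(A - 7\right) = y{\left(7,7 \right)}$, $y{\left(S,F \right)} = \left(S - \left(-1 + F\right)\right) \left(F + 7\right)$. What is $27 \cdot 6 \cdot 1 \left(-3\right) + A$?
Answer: $- \frac{951}{2} \approx -475.5$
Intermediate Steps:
$y{\left(S,F \right)} = \left(7 + F\right) \left(1 + S - F\right)$ ($y{\left(S,F \right)} = \left(1 + S - F\right) \left(7 + F\right) = \left(7 + F\right) \left(1 + S - F\right)$)
$A = \frac{21}{2}$ ($A = 7 + \frac{7 - 7^{2} - 42 + 7 \cdot 7 + 7 \cdot 7}{4} = 7 + \frac{7 - 49 - 42 + 49 + 49}{4} = 7 + \frac{1}{4} \cdot 14 = 7 + \frac{7}{2} = \frac{21}{2} \approx 10.5$)
$27 \cdot 6 \cdot 1 \left(-3\right) + A = 27 \cdot 6 \cdot 1 \left(-3\right) + \frac{21}{2} = 27 \cdot 6 \left(-3\right) + \frac{21}{2} = 27 \left(-18\right) + \frac{21}{2} = -486 + \frac{21}{2} = - \frac{951}{2}$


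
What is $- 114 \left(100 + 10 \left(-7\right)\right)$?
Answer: $-3420$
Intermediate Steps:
$- 114 \left(100 + 10 \left(-7\right)\right) = - 114 \left(100 - 70\right) = \left(-114\right) 30 = -3420$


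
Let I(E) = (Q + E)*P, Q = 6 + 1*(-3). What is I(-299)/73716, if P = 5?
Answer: -370/18429 ≈ -0.020077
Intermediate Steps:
Q = 3 (Q = 6 - 3 = 3)
I(E) = 15 + 5*E (I(E) = (3 + E)*5 = 15 + 5*E)
I(-299)/73716 = (15 + 5*(-299))/73716 = (15 - 1495)*(1/73716) = -1480*1/73716 = -370/18429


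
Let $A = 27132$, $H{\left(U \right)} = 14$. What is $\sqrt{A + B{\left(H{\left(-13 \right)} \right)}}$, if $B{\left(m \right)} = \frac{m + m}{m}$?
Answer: $\sqrt{27134} \approx 164.72$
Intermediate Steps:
$B{\left(m \right)} = 2$ ($B{\left(m \right)} = \frac{2 m}{m} = 2$)
$\sqrt{A + B{\left(H{\left(-13 \right)} \right)}} = \sqrt{27132 + 2} = \sqrt{27134}$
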